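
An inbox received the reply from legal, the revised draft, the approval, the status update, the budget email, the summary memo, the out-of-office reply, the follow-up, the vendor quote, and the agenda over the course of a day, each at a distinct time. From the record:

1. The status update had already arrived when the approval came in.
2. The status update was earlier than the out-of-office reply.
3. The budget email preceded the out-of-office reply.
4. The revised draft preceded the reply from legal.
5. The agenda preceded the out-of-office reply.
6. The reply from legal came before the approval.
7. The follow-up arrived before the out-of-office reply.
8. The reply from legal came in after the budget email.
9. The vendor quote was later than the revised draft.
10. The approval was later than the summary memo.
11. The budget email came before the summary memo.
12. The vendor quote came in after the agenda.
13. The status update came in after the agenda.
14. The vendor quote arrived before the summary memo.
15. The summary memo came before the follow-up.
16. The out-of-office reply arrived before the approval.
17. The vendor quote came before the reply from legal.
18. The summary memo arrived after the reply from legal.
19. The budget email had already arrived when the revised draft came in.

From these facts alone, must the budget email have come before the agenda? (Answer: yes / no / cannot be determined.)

No chain of stated constraints runs from the budget email to the agenda, and none runs from the agenda to the budget email either.
So the relative order of the budget email and the agenda is not fixed by the given facts.

cannot be determined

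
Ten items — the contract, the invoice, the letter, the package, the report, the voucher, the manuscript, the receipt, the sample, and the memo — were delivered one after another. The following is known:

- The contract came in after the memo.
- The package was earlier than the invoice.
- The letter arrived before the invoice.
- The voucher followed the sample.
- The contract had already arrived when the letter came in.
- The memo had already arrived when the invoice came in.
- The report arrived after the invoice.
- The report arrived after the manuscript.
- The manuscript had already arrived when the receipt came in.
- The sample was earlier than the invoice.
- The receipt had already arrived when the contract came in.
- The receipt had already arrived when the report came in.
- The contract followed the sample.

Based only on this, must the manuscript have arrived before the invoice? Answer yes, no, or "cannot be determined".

yes

Chain the constraints: the manuscript → the receipt → the contract → the letter → the invoice. Each link is directly stated, so the manuscript comes before the invoice.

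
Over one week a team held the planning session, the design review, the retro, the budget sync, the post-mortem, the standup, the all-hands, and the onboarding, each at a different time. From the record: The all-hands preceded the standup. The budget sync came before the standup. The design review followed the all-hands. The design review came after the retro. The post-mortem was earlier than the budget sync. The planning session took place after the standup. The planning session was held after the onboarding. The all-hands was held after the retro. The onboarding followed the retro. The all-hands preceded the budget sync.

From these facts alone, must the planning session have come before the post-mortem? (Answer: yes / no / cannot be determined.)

no

Tracing the constraints gives the post-mortem → the budget sync → the standup → the planning session, so the post-mortem must come before the planning session.
That means the planning session cannot be before the post-mortem.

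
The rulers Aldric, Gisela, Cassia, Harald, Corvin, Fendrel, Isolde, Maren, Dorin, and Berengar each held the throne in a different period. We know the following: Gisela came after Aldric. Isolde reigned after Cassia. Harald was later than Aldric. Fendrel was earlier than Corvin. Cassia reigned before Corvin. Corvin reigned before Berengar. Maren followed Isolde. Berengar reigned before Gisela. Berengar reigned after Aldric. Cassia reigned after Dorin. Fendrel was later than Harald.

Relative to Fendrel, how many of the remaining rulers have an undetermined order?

4

Forced before Fendrel: Aldric and Harald; forced after Fendrel: Berengar, Corvin, and Gisela.
That leaves Cassia, Dorin, Isolde, and Maren with no forced order relative to Fendrel — 4.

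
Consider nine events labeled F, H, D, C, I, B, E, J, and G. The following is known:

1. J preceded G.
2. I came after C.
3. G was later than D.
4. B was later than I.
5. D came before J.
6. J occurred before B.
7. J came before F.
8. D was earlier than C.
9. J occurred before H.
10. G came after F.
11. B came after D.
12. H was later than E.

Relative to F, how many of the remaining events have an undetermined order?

Forced before F: D and J; forced after F: G.
That leaves B, C, E, H, and I with no forced order relative to F — 5.

5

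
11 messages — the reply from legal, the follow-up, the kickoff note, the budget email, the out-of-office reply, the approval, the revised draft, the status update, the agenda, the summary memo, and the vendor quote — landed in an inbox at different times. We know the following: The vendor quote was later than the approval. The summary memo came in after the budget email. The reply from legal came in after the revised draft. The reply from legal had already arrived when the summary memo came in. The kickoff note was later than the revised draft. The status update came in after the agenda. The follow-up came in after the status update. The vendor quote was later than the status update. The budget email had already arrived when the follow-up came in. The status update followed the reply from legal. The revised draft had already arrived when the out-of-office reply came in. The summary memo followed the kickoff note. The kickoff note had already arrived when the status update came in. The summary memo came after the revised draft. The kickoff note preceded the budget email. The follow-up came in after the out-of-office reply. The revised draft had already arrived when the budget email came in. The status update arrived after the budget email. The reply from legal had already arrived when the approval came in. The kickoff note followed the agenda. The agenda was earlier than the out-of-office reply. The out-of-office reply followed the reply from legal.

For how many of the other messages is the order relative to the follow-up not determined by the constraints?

Forced before the follow-up: the agenda, the budget email, the kickoff note, the out-of-office reply, the reply from legal, the revised draft, and the status update.
That leaves the approval, the summary memo, and the vendor quote with no forced order relative to the follow-up — 3.

3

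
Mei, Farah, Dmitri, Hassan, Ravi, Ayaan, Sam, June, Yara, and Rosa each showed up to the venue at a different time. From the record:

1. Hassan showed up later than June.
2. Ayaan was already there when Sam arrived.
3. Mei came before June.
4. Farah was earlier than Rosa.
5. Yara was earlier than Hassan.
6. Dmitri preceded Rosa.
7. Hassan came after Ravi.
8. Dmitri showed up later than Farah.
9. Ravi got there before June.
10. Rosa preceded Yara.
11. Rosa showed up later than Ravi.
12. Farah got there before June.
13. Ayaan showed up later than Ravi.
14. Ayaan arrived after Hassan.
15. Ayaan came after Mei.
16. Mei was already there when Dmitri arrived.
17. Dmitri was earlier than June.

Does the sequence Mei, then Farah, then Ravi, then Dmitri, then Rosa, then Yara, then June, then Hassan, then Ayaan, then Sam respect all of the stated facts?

yes

Check each stated constraint against the proposed order — e.g. Mei is ahead of June; Mei is ahead of Ayaan. Every pair is in the required order; nothing is violated.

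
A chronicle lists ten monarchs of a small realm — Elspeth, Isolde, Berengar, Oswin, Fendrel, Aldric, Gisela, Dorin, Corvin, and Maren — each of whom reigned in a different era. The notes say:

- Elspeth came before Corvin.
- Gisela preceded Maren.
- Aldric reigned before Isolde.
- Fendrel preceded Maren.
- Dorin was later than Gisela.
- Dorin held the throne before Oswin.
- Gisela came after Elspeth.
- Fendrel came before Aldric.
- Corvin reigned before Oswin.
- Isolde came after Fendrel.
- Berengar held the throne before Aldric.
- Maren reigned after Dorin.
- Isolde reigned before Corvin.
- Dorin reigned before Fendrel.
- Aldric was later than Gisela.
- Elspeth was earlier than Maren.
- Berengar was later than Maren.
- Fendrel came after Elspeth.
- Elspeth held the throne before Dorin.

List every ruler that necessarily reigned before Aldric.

Berengar, Dorin, Elspeth, Fendrel, Gisela, Maren

Directly stated before Aldric: Berengar, Fendrel, and Gisela.
Dorin reaches Aldric via Dorin → Fendrel → Aldric.
Elspeth reaches Aldric via Elspeth → Gisela → Aldric.
Maren reaches Aldric via Maren → Berengar → Aldric.
No chain forces Corvin (or any of the others) ahead of Aldric.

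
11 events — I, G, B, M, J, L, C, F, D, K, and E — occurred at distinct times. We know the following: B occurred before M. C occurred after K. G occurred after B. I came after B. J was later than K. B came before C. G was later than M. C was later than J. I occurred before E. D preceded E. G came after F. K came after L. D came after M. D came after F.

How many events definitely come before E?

5

Directly stated before E: D and I.
B reaches E via B → I → E.
F reaches E via F → D → E.
M reaches E via M → D → E.
That's B, D, F, I, and M — 5 in all.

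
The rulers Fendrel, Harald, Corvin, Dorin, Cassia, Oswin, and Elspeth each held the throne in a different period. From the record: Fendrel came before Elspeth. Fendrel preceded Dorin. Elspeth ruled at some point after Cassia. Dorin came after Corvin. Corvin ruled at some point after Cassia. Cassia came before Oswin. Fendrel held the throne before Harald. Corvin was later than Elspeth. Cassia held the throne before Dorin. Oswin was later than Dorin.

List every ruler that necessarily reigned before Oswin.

Cassia, Corvin, Dorin, Elspeth, Fendrel

Directly stated before Oswin: Cassia and Dorin.
Corvin reaches Oswin via Corvin → Dorin → Oswin.
Elspeth reaches Oswin via Elspeth → Corvin → Dorin → Oswin.
Fendrel reaches Oswin via Fendrel → Dorin → Oswin.
No chain forces Harald ahead of Oswin.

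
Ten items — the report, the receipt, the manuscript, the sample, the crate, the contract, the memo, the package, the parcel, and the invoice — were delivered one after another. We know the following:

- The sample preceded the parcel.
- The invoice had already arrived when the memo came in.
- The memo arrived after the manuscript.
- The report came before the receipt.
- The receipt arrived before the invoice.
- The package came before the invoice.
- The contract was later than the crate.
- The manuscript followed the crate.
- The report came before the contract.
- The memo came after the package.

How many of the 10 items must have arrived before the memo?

Directly stated before the memo: the invoice, the manuscript, and the package.
The crate reaches the memo via the crate → the manuscript → the memo.
The receipt reaches the memo via the receipt → the invoice → the memo.
The report reaches the memo via the report → the receipt → the invoice → the memo.
No chain forces the sample (or any of the others) ahead of the memo.
That's the crate, the invoice, the manuscript, the package, the receipt, and the report — 6 in all.

6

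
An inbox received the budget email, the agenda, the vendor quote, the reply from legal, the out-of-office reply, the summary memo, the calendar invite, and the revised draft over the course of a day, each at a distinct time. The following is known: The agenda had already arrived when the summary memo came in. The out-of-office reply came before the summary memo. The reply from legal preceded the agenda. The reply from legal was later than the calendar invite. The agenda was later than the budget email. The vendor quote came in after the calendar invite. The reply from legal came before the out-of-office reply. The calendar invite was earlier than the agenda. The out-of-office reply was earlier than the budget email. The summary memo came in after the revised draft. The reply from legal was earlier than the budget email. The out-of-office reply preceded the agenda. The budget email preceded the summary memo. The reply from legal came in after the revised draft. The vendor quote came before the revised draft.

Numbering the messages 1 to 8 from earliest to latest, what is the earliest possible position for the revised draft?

3

The calendar invite and the vendor quote must both come before the revised draft — 2 forced predecessors.
Nothing else is forced ahead of the revised draft, so its earliest slot is position 2 + 1 = 3.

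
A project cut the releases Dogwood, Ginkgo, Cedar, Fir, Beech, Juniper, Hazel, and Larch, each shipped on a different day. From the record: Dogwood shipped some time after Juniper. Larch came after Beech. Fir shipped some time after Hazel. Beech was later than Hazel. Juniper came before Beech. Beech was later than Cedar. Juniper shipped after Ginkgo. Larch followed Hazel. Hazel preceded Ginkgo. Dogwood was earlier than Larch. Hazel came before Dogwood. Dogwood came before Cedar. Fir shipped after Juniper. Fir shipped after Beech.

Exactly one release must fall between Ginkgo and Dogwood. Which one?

Tracing the constraints gives Ginkgo → Juniper → Dogwood, so Juniper sits after Ginkgo and before Dogwood.
No other release is forced both after Ginkgo and before Dogwood.

Juniper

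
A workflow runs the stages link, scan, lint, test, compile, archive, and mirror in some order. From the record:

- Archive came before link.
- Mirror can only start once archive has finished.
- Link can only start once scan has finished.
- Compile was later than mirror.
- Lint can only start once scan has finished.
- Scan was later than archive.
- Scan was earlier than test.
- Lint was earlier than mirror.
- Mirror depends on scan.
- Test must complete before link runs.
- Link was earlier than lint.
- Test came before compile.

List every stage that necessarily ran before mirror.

Directly stated before mirror: archive, lint, and scan.
Link reaches mirror via link → lint → mirror.
Test reaches mirror via test → link → lint → mirror.

archive, link, lint, scan, test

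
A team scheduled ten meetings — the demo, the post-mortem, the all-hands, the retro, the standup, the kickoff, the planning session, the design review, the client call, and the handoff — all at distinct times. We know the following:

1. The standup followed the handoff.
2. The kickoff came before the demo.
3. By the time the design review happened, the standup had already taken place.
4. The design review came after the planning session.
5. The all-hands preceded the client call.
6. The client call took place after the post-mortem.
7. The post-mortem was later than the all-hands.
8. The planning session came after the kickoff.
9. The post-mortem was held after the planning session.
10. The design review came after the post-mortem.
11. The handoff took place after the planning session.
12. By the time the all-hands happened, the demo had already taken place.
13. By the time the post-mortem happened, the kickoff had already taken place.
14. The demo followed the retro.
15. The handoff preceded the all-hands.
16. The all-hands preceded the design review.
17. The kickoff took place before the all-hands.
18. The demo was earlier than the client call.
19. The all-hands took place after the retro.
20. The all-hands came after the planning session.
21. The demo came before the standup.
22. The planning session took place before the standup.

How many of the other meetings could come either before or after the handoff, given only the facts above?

Forced before the handoff: the kickoff and the planning session; forced after the handoff: the all-hands, the client call, the design review, the post-mortem, and the standup.
That leaves the demo and the retro with no forced order relative to the handoff — 2.

2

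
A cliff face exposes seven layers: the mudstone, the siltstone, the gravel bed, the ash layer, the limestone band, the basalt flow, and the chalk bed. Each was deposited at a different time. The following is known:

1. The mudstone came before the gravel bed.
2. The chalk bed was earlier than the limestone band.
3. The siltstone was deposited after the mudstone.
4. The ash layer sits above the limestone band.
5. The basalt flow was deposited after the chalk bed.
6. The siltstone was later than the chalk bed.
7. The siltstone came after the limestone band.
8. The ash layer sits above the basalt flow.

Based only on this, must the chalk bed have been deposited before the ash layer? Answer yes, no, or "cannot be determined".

yes

Chain the constraints: the chalk bed → the limestone band → the ash layer. Each link is directly stated, so the chalk bed comes before the ash layer.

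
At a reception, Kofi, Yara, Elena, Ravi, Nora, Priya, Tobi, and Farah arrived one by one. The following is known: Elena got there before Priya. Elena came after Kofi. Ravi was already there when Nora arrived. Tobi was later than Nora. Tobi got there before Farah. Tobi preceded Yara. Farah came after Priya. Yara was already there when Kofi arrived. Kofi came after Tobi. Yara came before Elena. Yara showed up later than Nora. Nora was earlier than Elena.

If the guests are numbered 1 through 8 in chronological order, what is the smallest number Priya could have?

7

Elena, Kofi, Nora, Ravi, Tobi, and Yara must all come before Priya — 6 forced predecessors.
Nothing else is forced ahead of Priya, so their earliest slot is position 6 + 1 = 7.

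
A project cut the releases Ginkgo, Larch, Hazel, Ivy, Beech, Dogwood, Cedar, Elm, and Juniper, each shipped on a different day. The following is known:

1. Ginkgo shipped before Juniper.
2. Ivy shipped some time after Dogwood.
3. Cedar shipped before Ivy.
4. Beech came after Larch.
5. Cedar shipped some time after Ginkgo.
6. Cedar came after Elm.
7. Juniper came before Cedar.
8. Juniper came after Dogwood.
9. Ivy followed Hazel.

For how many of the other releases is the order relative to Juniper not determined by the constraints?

Forced before Juniper: Dogwood and Ginkgo; forced after Juniper: Cedar and Ivy.
That leaves Beech, Elm, Hazel, and Larch with no forced order relative to Juniper — 4.

4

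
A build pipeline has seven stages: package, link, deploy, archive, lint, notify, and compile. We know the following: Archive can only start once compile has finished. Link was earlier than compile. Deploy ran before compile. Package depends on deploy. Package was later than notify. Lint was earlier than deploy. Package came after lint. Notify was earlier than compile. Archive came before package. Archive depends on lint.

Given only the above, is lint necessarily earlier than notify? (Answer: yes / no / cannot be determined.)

No chain of stated constraints runs from lint to notify, and none runs from notify to lint either.
So the relative order of lint and notify is not fixed by the given facts.

cannot be determined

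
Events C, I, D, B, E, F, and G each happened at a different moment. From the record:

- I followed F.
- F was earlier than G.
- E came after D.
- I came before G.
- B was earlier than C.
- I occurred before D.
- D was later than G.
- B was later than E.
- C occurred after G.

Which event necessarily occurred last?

Every other event has a chain of constraints placing it before C, so C is last.

C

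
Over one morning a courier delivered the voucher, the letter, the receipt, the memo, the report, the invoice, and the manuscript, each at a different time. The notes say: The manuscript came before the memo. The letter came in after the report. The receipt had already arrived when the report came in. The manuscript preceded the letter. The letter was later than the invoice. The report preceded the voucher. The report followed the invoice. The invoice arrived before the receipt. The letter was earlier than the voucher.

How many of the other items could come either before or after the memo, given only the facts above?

Forced before the memo: the manuscript.
That leaves the invoice, the letter, the receipt, the report, and the voucher with no forced order relative to the memo — 5.

5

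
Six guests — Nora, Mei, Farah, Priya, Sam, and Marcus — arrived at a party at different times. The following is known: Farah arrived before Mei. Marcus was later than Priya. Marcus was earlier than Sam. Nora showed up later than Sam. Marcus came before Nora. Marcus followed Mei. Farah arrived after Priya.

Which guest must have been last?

Every other guest has a chain of constraints placing them before Nora, so Nora is last.

Nora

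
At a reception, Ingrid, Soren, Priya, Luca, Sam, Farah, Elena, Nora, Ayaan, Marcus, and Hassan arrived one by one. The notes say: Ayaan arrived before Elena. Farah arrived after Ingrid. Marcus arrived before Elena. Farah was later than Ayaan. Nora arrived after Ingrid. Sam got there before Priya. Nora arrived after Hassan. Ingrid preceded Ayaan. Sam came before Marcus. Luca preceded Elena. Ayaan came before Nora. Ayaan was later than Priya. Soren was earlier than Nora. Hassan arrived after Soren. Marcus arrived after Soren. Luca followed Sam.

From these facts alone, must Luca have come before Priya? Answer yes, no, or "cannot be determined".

No chain of stated constraints runs from Luca to Priya, and none runs from Priya to Luca either.
So the relative order of Luca and Priya is not fixed by the given facts.

cannot be determined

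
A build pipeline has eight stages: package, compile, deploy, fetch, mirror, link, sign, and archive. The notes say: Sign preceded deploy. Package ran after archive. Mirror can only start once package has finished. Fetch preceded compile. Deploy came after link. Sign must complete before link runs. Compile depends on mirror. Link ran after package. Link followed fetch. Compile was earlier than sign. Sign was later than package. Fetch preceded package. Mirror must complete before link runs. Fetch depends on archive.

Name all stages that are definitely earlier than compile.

archive, fetch, mirror, package

Directly stated before compile: fetch and mirror.
Archive reaches compile via archive → fetch → compile.
Package reaches compile via package → mirror → compile.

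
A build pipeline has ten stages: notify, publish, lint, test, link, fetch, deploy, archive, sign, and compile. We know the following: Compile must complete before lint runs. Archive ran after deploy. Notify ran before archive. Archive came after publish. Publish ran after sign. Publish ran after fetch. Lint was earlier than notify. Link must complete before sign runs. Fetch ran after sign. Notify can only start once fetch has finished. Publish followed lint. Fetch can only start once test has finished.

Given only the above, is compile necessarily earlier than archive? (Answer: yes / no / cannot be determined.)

yes

Chain the constraints: compile → lint → publish → archive. Each link is directly stated, so compile comes before archive.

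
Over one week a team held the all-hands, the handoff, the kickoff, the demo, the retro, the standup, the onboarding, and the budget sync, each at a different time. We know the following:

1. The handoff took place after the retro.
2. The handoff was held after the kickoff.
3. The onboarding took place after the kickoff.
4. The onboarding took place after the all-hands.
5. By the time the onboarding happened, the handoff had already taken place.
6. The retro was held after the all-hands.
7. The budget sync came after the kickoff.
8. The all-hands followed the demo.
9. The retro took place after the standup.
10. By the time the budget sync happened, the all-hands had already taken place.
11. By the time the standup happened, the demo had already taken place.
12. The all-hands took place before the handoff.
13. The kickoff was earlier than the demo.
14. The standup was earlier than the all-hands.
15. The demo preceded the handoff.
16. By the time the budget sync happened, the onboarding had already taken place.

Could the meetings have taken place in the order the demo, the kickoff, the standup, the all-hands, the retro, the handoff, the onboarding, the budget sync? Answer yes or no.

The constraints require the kickoff before the demo, but in the proposed sequence the demo appears ahead of the kickoff. That one violation is enough.

no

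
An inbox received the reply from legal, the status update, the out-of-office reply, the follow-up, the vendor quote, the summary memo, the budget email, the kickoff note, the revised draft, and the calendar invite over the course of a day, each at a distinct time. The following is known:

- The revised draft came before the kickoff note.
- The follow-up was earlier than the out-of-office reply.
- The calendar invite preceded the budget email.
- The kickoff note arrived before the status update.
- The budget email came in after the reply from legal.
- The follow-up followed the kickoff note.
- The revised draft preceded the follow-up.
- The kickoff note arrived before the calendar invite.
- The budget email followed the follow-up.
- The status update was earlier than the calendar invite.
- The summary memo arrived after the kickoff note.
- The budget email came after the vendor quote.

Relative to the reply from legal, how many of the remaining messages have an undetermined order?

Forced after the reply from legal: the budget email.
That leaves the calendar invite, the follow-up, the kickoff note, the out-of-office reply, the revised draft, the status update, the summary memo, and the vendor quote with no forced order relative to the reply from legal — 8.

8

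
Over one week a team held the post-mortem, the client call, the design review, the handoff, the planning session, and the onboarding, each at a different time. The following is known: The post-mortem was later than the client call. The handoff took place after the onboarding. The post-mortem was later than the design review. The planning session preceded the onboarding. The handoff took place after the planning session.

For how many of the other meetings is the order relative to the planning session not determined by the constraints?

Forced after the planning session: the handoff and the onboarding.
That leaves the client call, the design review, and the post-mortem with no forced order relative to the planning session — 3.

3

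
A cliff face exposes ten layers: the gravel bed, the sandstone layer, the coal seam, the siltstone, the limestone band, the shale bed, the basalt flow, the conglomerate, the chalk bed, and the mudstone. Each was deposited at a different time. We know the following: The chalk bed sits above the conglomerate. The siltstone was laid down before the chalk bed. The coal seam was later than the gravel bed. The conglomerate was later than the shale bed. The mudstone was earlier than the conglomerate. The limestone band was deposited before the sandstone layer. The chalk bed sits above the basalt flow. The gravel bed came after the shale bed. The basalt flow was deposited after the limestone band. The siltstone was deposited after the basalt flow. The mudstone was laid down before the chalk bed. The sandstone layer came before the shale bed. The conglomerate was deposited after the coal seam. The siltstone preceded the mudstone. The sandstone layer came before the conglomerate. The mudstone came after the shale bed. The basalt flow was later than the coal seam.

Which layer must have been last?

Every other layer has a chain of constraints placing it before the chalk bed, so the chalk bed is last.

the chalk bed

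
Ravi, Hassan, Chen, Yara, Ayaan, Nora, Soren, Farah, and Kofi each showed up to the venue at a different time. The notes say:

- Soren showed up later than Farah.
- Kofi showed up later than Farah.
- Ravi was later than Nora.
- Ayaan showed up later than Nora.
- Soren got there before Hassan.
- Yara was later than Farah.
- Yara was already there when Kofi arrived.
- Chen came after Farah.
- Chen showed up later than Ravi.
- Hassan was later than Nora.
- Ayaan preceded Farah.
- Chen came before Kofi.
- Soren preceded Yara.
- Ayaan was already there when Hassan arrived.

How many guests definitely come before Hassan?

Directly stated before Hassan: Ayaan, Nora, and Soren.
Farah reaches Hassan via Farah → Soren → Hassan.
That's Ayaan, Farah, Nora, and Soren — 4 in all.

4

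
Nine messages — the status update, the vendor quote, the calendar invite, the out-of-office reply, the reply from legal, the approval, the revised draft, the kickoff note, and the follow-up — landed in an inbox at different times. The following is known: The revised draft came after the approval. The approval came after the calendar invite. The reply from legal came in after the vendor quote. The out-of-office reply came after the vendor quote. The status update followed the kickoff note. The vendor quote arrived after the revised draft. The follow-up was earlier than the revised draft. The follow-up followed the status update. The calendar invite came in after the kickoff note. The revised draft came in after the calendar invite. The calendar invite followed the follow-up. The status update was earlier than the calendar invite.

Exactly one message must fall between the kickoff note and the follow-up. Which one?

Tracing the constraints gives the kickoff note → the status update → the follow-up, so the status update sits after the kickoff note and before the follow-up.
No other message is forced both after the kickoff note and before the follow-up.

the status update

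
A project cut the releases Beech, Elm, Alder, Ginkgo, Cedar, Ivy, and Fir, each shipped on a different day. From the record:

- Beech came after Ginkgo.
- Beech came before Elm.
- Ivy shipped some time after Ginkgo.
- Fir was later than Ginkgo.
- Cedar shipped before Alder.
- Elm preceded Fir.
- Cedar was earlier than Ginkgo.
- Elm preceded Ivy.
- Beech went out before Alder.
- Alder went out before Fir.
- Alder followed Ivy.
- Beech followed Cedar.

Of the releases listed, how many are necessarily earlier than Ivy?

Directly stated before Ivy: Elm and Ginkgo.
Beech reaches Ivy via Beech → Elm → Ivy.
Cedar reaches Ivy via Cedar → Ginkgo → Ivy.
That's Beech, Cedar, Elm, and Ginkgo — 4 in all.

4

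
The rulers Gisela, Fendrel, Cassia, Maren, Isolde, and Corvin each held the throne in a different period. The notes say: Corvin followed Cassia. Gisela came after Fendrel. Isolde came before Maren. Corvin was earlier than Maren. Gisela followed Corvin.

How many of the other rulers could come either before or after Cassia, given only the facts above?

2

Forced after Cassia: Corvin, Gisela, and Maren.
That leaves Fendrel and Isolde with no forced order relative to Cassia — 2.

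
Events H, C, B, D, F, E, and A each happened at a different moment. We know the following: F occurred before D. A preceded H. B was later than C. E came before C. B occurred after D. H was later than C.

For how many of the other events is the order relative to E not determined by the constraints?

3

Forced after E: B, C, and H.
That leaves A, D, and F with no forced order relative to E — 3.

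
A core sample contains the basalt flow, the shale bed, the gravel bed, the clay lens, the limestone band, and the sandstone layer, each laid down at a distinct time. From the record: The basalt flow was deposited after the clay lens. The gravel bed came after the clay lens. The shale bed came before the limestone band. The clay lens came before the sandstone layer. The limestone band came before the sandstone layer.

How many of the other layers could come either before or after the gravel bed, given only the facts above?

4

Forced before the gravel bed: the clay lens.
That leaves the basalt flow, the limestone band, the sandstone layer, and the shale bed with no forced order relative to the gravel bed — 4.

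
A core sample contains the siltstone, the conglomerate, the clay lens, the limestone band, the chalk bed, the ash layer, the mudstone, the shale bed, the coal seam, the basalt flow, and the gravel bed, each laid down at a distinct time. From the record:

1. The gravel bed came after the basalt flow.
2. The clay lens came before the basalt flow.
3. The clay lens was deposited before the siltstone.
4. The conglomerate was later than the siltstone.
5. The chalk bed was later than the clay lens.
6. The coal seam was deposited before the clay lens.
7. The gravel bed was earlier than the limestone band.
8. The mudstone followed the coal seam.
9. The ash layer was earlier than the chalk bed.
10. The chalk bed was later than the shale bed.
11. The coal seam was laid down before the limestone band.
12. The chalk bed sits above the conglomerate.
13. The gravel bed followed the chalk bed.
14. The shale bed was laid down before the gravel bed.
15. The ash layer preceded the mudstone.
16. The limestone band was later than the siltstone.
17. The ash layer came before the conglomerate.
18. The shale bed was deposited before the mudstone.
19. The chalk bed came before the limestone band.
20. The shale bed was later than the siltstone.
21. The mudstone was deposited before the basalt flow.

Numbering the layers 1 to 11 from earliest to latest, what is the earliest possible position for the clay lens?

The coal seam must come before the clay lens — 1 forced predecessor.
Nothing else is forced ahead of the clay lens, so its earliest slot is position 1 + 1 = 2.

2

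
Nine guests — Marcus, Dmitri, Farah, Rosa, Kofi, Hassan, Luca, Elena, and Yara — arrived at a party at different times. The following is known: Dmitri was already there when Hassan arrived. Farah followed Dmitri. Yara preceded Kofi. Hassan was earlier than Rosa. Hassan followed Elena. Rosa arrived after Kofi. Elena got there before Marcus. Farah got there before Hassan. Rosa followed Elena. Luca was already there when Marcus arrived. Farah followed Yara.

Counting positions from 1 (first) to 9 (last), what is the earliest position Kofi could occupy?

Yara must come before Kofi — 1 forced predecessor.
Nothing else is forced ahead of Kofi, so their earliest slot is position 1 + 1 = 2.

2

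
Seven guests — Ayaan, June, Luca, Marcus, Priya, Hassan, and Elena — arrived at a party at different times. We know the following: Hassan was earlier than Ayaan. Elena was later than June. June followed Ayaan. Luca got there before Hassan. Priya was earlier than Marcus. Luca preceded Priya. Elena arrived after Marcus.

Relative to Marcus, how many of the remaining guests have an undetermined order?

Forced before Marcus: Luca and Priya; forced after Marcus: Elena.
That leaves Ayaan, Hassan, and June with no forced order relative to Marcus — 3.

3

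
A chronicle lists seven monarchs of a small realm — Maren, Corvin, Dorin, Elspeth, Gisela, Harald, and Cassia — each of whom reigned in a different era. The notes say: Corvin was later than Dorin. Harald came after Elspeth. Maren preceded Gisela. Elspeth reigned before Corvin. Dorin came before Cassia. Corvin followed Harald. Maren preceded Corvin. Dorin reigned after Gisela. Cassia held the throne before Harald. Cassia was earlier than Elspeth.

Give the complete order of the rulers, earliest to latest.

The constraints fix every adjacent pair, so only one ordering works:
Maren → Gisela → Dorin → Cassia → Elspeth → Harald → Corvin.

Maren, Gisela, Dorin, Cassia, Elspeth, Harald, Corvin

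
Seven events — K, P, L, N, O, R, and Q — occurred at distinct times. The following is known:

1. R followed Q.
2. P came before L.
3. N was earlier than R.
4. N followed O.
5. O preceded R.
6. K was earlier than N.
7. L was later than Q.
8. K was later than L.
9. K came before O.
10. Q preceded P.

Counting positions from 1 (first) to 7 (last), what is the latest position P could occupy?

2

P must come before K, L, N, O, and R — 5 events forced after it.
Everything else can be placed before P in some valid order, so P can sit as late as position 7 − 5 = 2.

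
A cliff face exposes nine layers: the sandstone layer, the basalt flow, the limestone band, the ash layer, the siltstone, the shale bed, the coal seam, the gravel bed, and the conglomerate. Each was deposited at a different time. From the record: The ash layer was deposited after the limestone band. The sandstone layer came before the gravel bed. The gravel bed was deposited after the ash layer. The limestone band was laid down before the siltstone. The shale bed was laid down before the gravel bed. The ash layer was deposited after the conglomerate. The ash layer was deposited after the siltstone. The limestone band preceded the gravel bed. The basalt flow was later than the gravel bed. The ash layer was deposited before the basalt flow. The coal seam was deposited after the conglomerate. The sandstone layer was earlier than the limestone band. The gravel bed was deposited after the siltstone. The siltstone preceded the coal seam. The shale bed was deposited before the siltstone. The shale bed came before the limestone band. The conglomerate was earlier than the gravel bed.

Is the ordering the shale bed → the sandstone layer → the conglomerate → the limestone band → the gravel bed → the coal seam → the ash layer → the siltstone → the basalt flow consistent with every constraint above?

no

The constraints require the ash layer before the gravel bed, but in the proposed sequence the gravel bed appears ahead of the ash layer. That one violation is enough.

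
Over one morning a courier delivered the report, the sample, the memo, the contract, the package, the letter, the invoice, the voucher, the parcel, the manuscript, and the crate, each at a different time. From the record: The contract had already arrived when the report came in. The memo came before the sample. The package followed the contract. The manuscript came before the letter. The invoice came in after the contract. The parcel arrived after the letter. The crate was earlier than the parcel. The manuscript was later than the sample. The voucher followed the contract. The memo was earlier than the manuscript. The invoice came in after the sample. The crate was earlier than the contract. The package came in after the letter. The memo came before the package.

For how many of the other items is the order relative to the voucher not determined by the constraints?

Forced before the voucher: the contract and the crate.
That leaves the invoice, the letter, the manuscript, the memo, the package, the parcel, the report, and the sample with no forced order relative to the voucher — 8.

8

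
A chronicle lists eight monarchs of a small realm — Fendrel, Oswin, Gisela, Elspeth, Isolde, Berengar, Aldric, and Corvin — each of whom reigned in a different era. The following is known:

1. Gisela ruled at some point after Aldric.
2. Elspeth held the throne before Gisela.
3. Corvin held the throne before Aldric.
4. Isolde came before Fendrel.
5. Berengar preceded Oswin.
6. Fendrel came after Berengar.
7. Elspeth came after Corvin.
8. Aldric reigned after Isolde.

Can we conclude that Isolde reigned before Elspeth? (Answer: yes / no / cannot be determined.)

No chain of stated constraints runs from Isolde to Elspeth, and none runs from Elspeth to Isolde either.
So the relative order of Isolde and Elspeth is not fixed by the given facts.

cannot be determined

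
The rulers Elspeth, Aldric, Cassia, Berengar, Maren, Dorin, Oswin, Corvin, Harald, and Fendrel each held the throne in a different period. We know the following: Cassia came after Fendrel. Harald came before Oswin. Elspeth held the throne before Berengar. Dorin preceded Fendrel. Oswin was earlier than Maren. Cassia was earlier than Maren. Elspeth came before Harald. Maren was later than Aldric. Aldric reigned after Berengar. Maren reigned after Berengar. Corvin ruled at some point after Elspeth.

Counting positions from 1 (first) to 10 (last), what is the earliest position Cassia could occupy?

3

Dorin and Fendrel must both come before Cassia — 2 forced predecessors.
Nothing else is forced ahead of Cassia, so their earliest slot is position 2 + 1 = 3.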